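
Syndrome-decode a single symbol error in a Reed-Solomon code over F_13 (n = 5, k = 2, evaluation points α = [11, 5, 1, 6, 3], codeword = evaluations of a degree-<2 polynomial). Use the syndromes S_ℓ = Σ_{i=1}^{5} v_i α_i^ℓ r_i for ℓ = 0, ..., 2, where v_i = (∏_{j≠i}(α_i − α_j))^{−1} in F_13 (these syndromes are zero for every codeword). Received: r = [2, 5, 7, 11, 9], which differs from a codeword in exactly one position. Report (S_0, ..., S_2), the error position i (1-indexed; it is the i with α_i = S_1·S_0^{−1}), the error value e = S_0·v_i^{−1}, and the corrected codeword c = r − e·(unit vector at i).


S = (2, 6, 5), error at position 5, error magnitude e = 3, c = [2, 5, 7, 11, 6].

Step 1: column multipliers v_i = (∏_{j≠i}(α_i − α_j))^{−1} mod 13.
  i = 1 (α = 11): (11−5)(11−1)(11−6)(11−3) = 6·10·5·8 = 2400 ≡ 8, so v_1 = 8^{−1} = 5 (mod 13).
  i = 2 (α = 5): (5−11)(5−1)(5−6)(5−3) = (−6)·4·(−1)·2 = 48 ≡ 9, so v_2 = 9^{−1} = 3 (mod 13).
  i = 3 (α = 1): (1−11)(1−5)(1−6)(1−3) = (−10)·(−4)·(−5)·(−2) = 400 ≡ 10, so v_3 = 10^{−1} = 4 (mod 13).
  i = 4 (α = 6): (6−11)(6−5)(6−1)(6−3) = (−5)·1·5·3 = −75 ≡ 3, so v_4 = 3^{−1} = 9 (mod 13).
  i = 5 (α = 3): (3−11)(3−5)(3−1)(3−6) = (−8)·(−2)·2·(−3) = −96 ≡ 8, so v_5 = 8^{−1} = 5 (mod 13).
  v = [5, 3, 4, 9, 5].
Step 2: syndromes of r = [2, 5, 7, 11, 9] (all sums mod 13).
  S_0 = Σ v_i r_i = 5·2 + 3·5 + 4·7 + 9·11 + 5·9 = 197 ≡ 2.
  S_1 = Σ v_i α_i r_i = 5·11·2 + 3·5·5 + 4·1·7 + 9·6·11 + 5·3·9 = 942 ≡ 6.
  α_i^2 mod 13 = [4, 12, 1, 10, 9].
  S_2 = Σ v_i α_i^2 r_i = 5·4·2 + 3·12·5 + 4·1·7 + 9·10·11 + 5·9·9 = 1643 ≡ 5.
  S = (2, 6, 5) ≠ 0, so r is not a codeword (an error is present).
Step 3: locate the error. For a single error e at position i, S_ℓ = v_i·e·α_i^ℓ, so α_err = S_1/S_0.
  S_0^{−1} = 2^{−1} = 7 (mod 13), so α_err = 6·7 = 42 ≡ 3 = α_5. Error position i = 5.
  Consistency check: S_2/S_1 = 5·11 = 55 ≡ 3 = α_err ✓ (single-error assumption holds).
Step 4: error magnitude e = S_0/v_5 = S_0·∏_{j≠5}(α_5 − α_j) = 2·8 = 16 ≡ 3 (mod 13).
Step 5: correct position 5: c_5 = r_5 − e = 9 − 3 ≡ 6 (mod 13). Hence c = [2, 5, 7, 11, 6].
  Check: interpolating c through the α_i gives m(x) = 1 + 6·x (degree < 2) with m(α_i) = c_i for every i, so c is indeed a codeword.


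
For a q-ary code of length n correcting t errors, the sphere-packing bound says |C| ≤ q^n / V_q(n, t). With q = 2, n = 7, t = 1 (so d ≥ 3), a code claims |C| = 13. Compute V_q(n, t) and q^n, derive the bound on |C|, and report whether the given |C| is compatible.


V_q(n, t) = 8, q^n = 128, Hamming bound = 16, |C| = 13 ≤ bound (satisfied).

Step 1: Compute V_q(n, t) = Σ_{j=0}^1 C(n, j) (q−1)^j.
  j = 0: C(7,0)·(1)^0 = 1·1 = 1.
  j = 1: C(7,1)·(1)^1 = 7·1 = 7.
  V_q(n, t) = 1 + 7 = 8.
Step 2: q^n = 2^7 = 128.
Step 3: Hamming bound ⌊q^n / V_q(n,t)⌋ = ⌊128/8⌋ = 16.
Step 4: Compare |C| = 13 to 16: satisfied.
The claimed |C| lies below the Hamming bound.


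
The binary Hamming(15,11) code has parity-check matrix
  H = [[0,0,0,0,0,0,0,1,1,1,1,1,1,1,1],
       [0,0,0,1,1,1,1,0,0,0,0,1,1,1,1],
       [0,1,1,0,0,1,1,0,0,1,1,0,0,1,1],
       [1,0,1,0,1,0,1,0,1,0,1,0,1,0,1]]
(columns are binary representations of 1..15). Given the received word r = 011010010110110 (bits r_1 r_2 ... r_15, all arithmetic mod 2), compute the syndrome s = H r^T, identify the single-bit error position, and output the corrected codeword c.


s = (1, 1, 1, 0)^T, error position = 14, corrected codeword c = 011010010110100

Compute s = H r^T mod 2 one row at a time:
  s_1 = 1 + 0 + 1 + 1 + 0 + 1 + 1 + 0 = 5 ≡ 1 (mod 2).
  s_2 = 0 + 1 + 0 + 0 + 0 + 1 + 1 + 0 = 3 ≡ 1 (mod 2).
  s_3 = 1 + 1 + 0 + 0 + 1 + 1 + 1 + 0 = 5 ≡ 1 (mod 2).
  s_4 = 0 + 1 + 1 + 0 + 0 + 1 + 1 + 0 = 4 ≡ 0 (mod 2).
s = (1, 1, 1, 0)^T — this equals column 14 of H (binary 1110), so error is at position 14.
Correct: flip bit 14 of r = 011010010110110 to get c = 011010010110100.


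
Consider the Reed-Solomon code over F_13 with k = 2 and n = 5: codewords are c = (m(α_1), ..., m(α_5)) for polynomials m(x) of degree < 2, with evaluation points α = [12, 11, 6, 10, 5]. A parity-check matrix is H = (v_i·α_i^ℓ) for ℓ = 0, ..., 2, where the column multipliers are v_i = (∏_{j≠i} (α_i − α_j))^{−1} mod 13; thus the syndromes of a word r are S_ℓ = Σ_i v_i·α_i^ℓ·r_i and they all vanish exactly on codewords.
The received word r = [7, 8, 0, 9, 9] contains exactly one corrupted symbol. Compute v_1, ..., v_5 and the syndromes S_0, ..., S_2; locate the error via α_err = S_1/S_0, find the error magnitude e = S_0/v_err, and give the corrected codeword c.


S = (4, 7, 9), error at position 5, error magnitude e = 8, c = [7, 8, 0, 9, 1].

Step 1: column multipliers v_i = (∏_{j≠i}(α_i − α_j))^{−1} mod 13.
  i = 1 (α = 12): (12−11)(12−6)(12−10)(12−5) = 1·6·2·7 = 84 ≡ 6, so v_1 = 6^{−1} = 11 (mod 13).
  i = 2 (α = 11): (11−12)(11−6)(11−10)(11−5) = (−1)·5·1·6 = −30 ≡ 9, so v_2 = 9^{−1} = 3 (mod 13).
  i = 3 (α = 6): (6−12)(6−11)(6−10)(6−5) = (−6)·(−5)·(−4)·1 = −120 ≡ 10, so v_3 = 10^{−1} = 4 (mod 13).
  i = 4 (α = 10): (10−12)(10−11)(10−6)(10−5) = (−2)·(−1)·4·5 = 40 ≡ 1, so v_4 = 1^{−1} = 1 (mod 13).
  i = 5 (α = 5): (5−12)(5−11)(5−6)(5−10) = (−7)·(−6)·(−1)·(−5) = 210 ≡ 2, so v_5 = 2^{−1} = 7 (mod 13).
  v = [11, 3, 4, 1, 7].
Step 2: syndromes of r = [7, 8, 0, 9, 9] (all sums mod 13).
  S_0 = Σ v_i r_i = 11·7 + 3·8 + 4·0 + 1·9 + 7·9 = 173 ≡ 4.
  S_1 = Σ v_i α_i r_i = 11·12·7 + 3·11·8 + 4·6·0 + 1·10·9 + 7·5·9 = 1593 ≡ 7.
  α_i^2 mod 13 = [1, 4, 10, 9, 12].
  S_2 = Σ v_i α_i^2 r_i = 11·1·7 + 3·4·8 + 4·10·0 + 1·9·9 + 7·12·9 = 1010 ≡ 9.
  S = (4, 7, 9) ≠ 0, so r is not a codeword (an error is present).
Step 3: locate the error. For a single error e at position i, S_ℓ = v_i·e·α_i^ℓ, so α_err = S_1/S_0.
  S_0^{−1} = 4^{−1} = 10 (mod 13), so α_err = 7·10 = 70 ≡ 5 = α_5. Error position i = 5.
  Consistency check: S_2/S_1 = 9·2 = 18 ≡ 5 = α_err ✓ (single-error assumption holds).
Step 4: error magnitude e = S_0/v_5 = S_0·∏_{j≠5}(α_5 − α_j) = 4·2 = 8 ≡ 8 (mod 13).
Step 5: correct position 5: c_5 = r_5 − e = 9 − 8 ≡ 1 (mod 13). Hence c = [7, 8, 0, 9, 1].
  Check: interpolating c through the α_i gives m(x) = 6 + 12·x (degree < 2) with m(α_i) = c_i for every i, so c is indeed a codeword.


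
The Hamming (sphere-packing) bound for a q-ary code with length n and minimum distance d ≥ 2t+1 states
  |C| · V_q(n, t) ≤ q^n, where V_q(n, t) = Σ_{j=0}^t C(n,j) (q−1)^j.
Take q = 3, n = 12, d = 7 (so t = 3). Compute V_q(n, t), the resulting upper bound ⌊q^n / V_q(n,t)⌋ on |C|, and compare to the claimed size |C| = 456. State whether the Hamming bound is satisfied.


V_q(n, t) = 2049, q^n = 531441, Hamming bound = 259, |C| = 456 > bound (violated).

Step 1: Compute V_q(n, t) = Σ_{j=0}^3 C(n, j) (q−1)^j.
  j = 0: C(12,0)·(2)^0 = 1·1 = 1.
  j = 1: C(12,1)·(2)^1 = 12·2 = 24.
  j = 2: C(12,2)·(2)^2 = 66·4 = 264.
  j = 3: C(12,3)·(2)^3 = 220·8 = 1760.
  V_q(n, t) = 1 + 24 + 264 + 1760 = 2049.
Step 2: q^n = 3^12 = 531441.
Step 3: Hamming bound ⌊q^n / V_q(n,t)⌋ = ⌊531441/2049⌋ = 259.
Step 4: Compare |C| = 456 to 259: violated.
The claimed |C| lies above the Hamming bound, so no 3-ary code of length 12 with d ≥ 7 can have 456 codewords.


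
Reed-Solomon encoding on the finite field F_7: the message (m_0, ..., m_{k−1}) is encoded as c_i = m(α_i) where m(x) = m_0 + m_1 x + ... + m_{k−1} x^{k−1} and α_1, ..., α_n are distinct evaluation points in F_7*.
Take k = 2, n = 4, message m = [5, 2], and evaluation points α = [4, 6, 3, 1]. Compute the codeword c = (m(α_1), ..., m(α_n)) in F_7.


c = [6, 3, 4, 0]

Message polynomial: m(x) = 5 + 2·x (mod 7).
For each evaluation point α_i, compute m(α_i) mod 7:
  α_1 = 4: Horner steps 2 → 6, so m(4) = 6.
  α_2 = 6: Horner steps 2 → 3, so m(6) = 3.
  α_3 = 3: Horner steps 2 → 4, so m(3) = 4.
  α_4 = 1: Horner steps 2 → 0, so m(1) = 0.
Codeword c = [6, 3, 4, 0] ∈ F_7^4.


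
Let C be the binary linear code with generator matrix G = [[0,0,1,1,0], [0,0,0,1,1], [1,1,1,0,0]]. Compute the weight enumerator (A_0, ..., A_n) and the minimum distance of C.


Weight distribution: A_0 = 1, A_2 = 3, A_3 = 3, A_5 = 1. Minimum distance d = 2.

Enumerate all 2^3 = 8 messages m ∈ F_2^3.
For each, compute codeword c = mG in F_2^5, then tally its weight.
  m = 000 → c = 00000, weight = 0.
  m = 100 → c = 00110, weight = 2.
  m = 010 → c = 00011, weight = 2.
  m = 110 → c = 00101, weight = 2.
  m = 001 → c = 11100, weight = 3.
  m = 101 → c = 11010, weight = 3.
  m = 011 → c = 11111, weight = 5.
  m = 111 → c = 11001, weight = 3.
Tally weights:
  weight 0: 1 codewords.
  weight 2: 3 codewords.
  weight 3: 3 codewords.
  weight 5: 1 codewords.
Minimum distance d = smallest w > 0 with A_w > 0 = 2.
Sanity: Σ A_w = 8 = 2^3 = 8 ✓.


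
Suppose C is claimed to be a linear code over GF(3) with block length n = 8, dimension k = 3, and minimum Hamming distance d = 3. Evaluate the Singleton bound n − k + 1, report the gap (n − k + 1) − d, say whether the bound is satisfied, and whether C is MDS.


Singleton RHS = n − k + 1 = 6, slack = 3, bound satisfied, not MDS.

Singleton bound: d ≤ n − k + 1.
Here n = 8, k = 3, so n − k + 1 = 6.
Given d = 3, check d ≤ 6: YES.
Slack = (n − k + 1) − d = 3.
The code is NOT MDS (slack = 3 > 0).
Description: the claimed parameters are [8, 3, 3]_3; such a code would be non-MDS.


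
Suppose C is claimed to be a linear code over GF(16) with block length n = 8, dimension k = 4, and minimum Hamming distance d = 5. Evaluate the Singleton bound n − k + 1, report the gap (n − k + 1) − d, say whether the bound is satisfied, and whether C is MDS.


Singleton RHS = n − k + 1 = 5, slack = 0, bound satisfied, MDS.

Singleton bound: d ≤ n − k + 1.
Here n = 8, k = 4, so n − k + 1 = 5.
Given d = 5, check d ≤ 5: YES.
Slack = (n − k + 1) − d = 0.
The code is MDS (slack = 0).
Description: the claimed parameters are [8, 4, 5]_16; such a code would be MDS (meets Singleton bound).


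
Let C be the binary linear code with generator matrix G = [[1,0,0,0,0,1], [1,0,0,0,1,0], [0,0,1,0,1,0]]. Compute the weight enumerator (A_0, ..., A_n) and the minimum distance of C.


Weight distribution: A_0 = 1, A_2 = 6, A_4 = 1. Minimum distance d = 2.

Enumerate all 2^3 = 8 messages m ∈ F_2^3.
For each, compute codeword c = mG in F_2^6, then tally its weight.
  m = 000 → c = 000000, weight = 0.
  m = 100 → c = 100001, weight = 2.
  m = 010 → c = 100010, weight = 2.
  m = 110 → c = 000011, weight = 2.
  m = 001 → c = 001010, weight = 2.
  m = 101 → c = 101011, weight = 4.
  m = 011 → c = 101000, weight = 2.
  m = 111 → c = 001001, weight = 2.
Tally weights:
  weight 0: 1 codewords.
  weight 2: 6 codewords.
  weight 4: 1 codewords.
Minimum distance d = smallest w > 0 with A_w > 0 = 2.
Sanity: Σ A_w = 8 = 2^3 = 8 ✓.


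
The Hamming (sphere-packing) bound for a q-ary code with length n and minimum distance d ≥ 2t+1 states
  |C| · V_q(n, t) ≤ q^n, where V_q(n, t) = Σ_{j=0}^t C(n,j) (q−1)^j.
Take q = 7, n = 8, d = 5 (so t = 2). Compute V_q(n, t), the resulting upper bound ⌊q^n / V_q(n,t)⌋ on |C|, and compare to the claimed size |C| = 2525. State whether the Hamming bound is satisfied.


V_q(n, t) = 1057, q^n = 5764801, Hamming bound = 5453, |C| = 2525 ≤ bound (satisfied).

Step 1: Compute V_q(n, t) = Σ_{j=0}^2 C(n, j) (q−1)^j.
  j = 0: C(8,0)·(6)^0 = 1·1 = 1.
  j = 1: C(8,1)·(6)^1 = 8·6 = 48.
  j = 2: C(8,2)·(6)^2 = 28·36 = 1008.
  V_q(n, t) = 1 + 48 + 1008 = 1057.
Step 2: q^n = 7^8 = 5764801.
Step 3: Hamming bound ⌊q^n / V_q(n,t)⌋ = ⌊5764801/1057⌋ = 5453.
Step 4: Compare |C| = 2525 to 5453: satisfied.
The claimed |C| lies below the Hamming bound.


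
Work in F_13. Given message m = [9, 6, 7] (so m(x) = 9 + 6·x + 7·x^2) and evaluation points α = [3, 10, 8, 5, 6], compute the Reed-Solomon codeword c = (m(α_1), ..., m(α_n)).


c = [12, 2, 11, 6, 11]

Message polynomial: m(x) = 9 + 6·x + 7·x^2 (mod 13).
For each evaluation point α_i, compute m(α_i) mod 13:
  α_1 = 3: Horner steps 7 → 1 → 12, so m(3) = 12.
  α_2 = 10: Horner steps 7 → 11 → 2, so m(10) = 2.
  α_3 = 8: Horner steps 7 → 10 → 11, so m(8) = 11.
  α_4 = 5: Horner steps 7 → 2 → 6, so m(5) = 6.
  α_5 = 6: Horner steps 7 → 9 → 11, so m(6) = 11.
Codeword c = [12, 2, 11, 6, 11] ∈ F_13^5.


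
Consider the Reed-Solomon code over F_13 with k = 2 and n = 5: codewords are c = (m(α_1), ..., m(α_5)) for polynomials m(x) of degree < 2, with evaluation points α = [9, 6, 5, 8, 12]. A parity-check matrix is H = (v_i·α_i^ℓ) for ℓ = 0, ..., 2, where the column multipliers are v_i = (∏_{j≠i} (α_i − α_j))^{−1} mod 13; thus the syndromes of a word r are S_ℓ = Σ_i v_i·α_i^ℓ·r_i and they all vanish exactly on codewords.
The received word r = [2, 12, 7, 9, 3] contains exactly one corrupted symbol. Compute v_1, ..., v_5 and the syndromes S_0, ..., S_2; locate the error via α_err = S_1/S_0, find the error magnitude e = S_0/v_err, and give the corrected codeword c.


S = (9, 3, 1), error at position 1, error magnitude e = 1, c = [1, 12, 7, 9, 3].

Step 1: column multipliers v_i = (∏_{j≠i}(α_i − α_j))^{−1} mod 13.
  i = 1 (α = 9): (9−6)(9−5)(9−8)(9−12) = 3·4·1·(−3) = −36 ≡ 3, so v_1 = 3^{−1} = 9 (mod 13).
  i = 2 (α = 6): (6−9)(6−5)(6−8)(6−12) = (−3)·1·(−2)·(−6) = −36 ≡ 3, so v_2 = 3^{−1} = 9 (mod 13).
  i = 3 (α = 5): (5−9)(5−6)(5−8)(5−12) = (−4)·(−1)·(−3)·(−7) = 84 ≡ 6, so v_3 = 6^{−1} = 11 (mod 13).
  i = 4 (α = 8): (8−9)(8−6)(8−5)(8−12) = (−1)·2·3·(−4) = 24 ≡ 11, so v_4 = 11^{−1} = 6 (mod 13).
  i = 5 (α = 12): (12−9)(12−6)(12−5)(12−8) = 3·6·7·4 = 504 ≡ 10, so v_5 = 10^{−1} = 4 (mod 13).
  v = [9, 9, 11, 6, 4].
Step 2: syndromes of r = [2, 12, 7, 9, 3] (all sums mod 13).
  S_0 = Σ v_i r_i = 9·2 + 9·12 + 11·7 + 6·9 + 4·3 = 269 ≡ 9.
  S_1 = Σ v_i α_i r_i = 9·9·2 + 9·6·12 + 11·5·7 + 6·8·9 + 4·12·3 = 1771 ≡ 3.
  α_i^2 mod 13 = [3, 10, 12, 12, 1].
  S_2 = Σ v_i α_i^2 r_i = 9·3·2 + 9·10·12 + 11·12·7 + 6·12·9 + 4·1·3 = 2718 ≡ 1.
  S = (9, 3, 1) ≠ 0, so r is not a codeword (an error is present).
Step 3: locate the error. For a single error e at position i, S_ℓ = v_i·e·α_i^ℓ, so α_err = S_1/S_0.
  S_0^{−1} = 9^{−1} = 3 (mod 13), so α_err = 3·3 = 9 ≡ 9 = α_1. Error position i = 1.
  Consistency check: S_2/S_1 = 1·9 = 9 ≡ 9 = α_err ✓ (single-error assumption holds).
Step 4: error magnitude e = S_0/v_1 = S_0·∏_{j≠1}(α_1 − α_j) = 9·3 = 27 ≡ 1 (mod 13).
Step 5: correct position 1: c_1 = r_1 − e = 2 − 1 ≡ 1 (mod 13). Hence c = [1, 12, 7, 9, 3].
  Check: interpolating c through the α_i gives m(x) = 8 + 5·x (degree < 2) with m(α_i) = c_i for every i, so c is indeed a codeword.


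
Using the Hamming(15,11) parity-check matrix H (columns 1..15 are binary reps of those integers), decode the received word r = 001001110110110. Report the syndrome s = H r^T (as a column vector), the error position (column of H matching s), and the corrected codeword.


s = (1, 0, 0, 0)^T, error position = 8, corrected codeword c = 001001100110110

Compute s = H r^T mod 2 one row at a time:
  s_1 = 1 + 0 + 1 + 1 + 0 + 1 + 1 + 0 = 5 ≡ 1 (mod 2).
  s_2 = 0 + 0 + 1 + 1 + 0 + 1 + 1 + 0 = 4 ≡ 0 (mod 2).
  s_3 = 0 + 1 + 1 + 1 + 1 + 1 + 1 + 0 = 6 ≡ 0 (mod 2).
  s_4 = 0 + 1 + 0 + 1 + 0 + 1 + 1 + 0 = 4 ≡ 0 (mod 2).
s = (1, 0, 0, 0)^T — this equals column 8 of H (binary 1000), so error is at position 8.
Correct: flip bit 8 of r = 001001110110110 to get c = 001001100110110.


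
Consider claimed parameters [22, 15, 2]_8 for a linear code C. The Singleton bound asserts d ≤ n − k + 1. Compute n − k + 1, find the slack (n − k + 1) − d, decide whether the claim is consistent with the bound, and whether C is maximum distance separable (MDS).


Singleton RHS = n − k + 1 = 8, slack = 6, bound satisfied, not MDS.

Singleton bound: d ≤ n − k + 1.
Here n = 22, k = 15, so n − k + 1 = 8.
Given d = 2, check d ≤ 8: YES.
Slack = (n − k + 1) − d = 6.
The code is NOT MDS (slack = 6 > 0).
Description: the claimed parameters are [22, 15, 2]_8; such a code would be non-MDS.


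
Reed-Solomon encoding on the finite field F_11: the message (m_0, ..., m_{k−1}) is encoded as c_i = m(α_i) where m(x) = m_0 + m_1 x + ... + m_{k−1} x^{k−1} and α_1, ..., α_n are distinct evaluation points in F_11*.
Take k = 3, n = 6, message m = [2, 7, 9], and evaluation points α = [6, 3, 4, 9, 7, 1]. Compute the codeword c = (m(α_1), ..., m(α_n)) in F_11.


c = [5, 5, 9, 2, 8, 7]

Message polynomial: m(x) = 2 + 7·x + 9·x^2 (mod 11).
For each evaluation point α_i, compute m(α_i) mod 11:
  α_1 = 6: Horner steps 9 → 6 → 5, so m(6) = 5.
  α_2 = 3: Horner steps 9 → 1 → 5, so m(3) = 5.
  α_3 = 4: Horner steps 9 → 10 → 9, so m(4) = 9.
  α_4 = 9: Horner steps 9 → 0 → 2, so m(9) = 2.
  α_5 = 7: Horner steps 9 → 4 → 8, so m(7) = 8.
  α_6 = 1: Horner steps 9 → 5 → 7, so m(1) = 7.
Codeword c = [5, 5, 9, 2, 8, 7] ∈ F_11^6.


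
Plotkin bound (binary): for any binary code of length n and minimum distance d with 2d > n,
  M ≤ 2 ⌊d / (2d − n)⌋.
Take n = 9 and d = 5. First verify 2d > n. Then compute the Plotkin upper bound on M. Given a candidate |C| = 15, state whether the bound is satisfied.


Plotkin bound M ≤ 10; given |C| = 15 > bound (violated).

Check applicability: 2d = 10, n = 9.
2d − n = 1 > 0, so Plotkin applies.
Compute d/(2d−n) = 5/1 ≈ 5.0000.
⌊d/(2d−n)⌋ = 5.
Plotkin bound: M ≤ 2·5 = 10.
Given |C| = 15, check: VIOLATED.
This |C| is above the Plotkin bound, so no binary code with n = 9, d = 5 and 15 codewords exists.


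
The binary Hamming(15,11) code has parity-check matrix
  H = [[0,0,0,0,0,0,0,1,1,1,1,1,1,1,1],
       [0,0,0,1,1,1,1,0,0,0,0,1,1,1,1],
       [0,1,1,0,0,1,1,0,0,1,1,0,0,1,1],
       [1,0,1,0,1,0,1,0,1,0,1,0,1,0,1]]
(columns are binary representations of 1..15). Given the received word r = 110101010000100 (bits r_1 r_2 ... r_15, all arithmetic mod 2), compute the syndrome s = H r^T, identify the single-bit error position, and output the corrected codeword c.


s = (0, 1, 0, 0)^T, error position = 4, corrected codeword c = 110001010000100

Compute s = H r^T mod 2 one row at a time:
  s_1 = 1 + 0 + 0 + 0 + 0 + 1 + 0 + 0 = 2 ≡ 0 (mod 2).
  s_2 = 1 + 0 + 1 + 0 + 0 + 1 + 0 + 0 = 3 ≡ 1 (mod 2).
  s_3 = 1 + 0 + 1 + 0 + 0 + 0 + 0 + 0 = 2 ≡ 0 (mod 2).
  s_4 = 1 + 0 + 0 + 0 + 0 + 0 + 1 + 0 = 2 ≡ 0 (mod 2).
s = (0, 1, 0, 0)^T — this equals column 4 of H (binary 0100), so error is at position 4.
Correct: flip bit 4 of r = 110101010000100 to get c = 110001010000100.


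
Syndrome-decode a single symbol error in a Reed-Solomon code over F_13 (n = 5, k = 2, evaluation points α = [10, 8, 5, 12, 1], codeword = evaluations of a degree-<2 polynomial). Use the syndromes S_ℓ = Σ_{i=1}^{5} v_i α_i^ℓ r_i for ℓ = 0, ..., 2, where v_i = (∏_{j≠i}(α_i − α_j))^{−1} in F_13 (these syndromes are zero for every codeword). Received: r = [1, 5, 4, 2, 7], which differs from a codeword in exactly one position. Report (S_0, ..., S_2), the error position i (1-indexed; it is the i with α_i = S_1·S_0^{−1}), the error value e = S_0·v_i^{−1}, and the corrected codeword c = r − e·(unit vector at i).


S = (2, 7, 5), error at position 1, error magnitude e = 4, c = [10, 5, 4, 2, 7].

Step 1: column multipliers v_i = (∏_{j≠i}(α_i − α_j))^{−1} mod 13.
  i = 1 (α = 10): (10−8)(10−5)(10−12)(10−1) = 2·5·(−2)·9 = −180 ≡ 2, so v_1 = 2^{−1} = 7 (mod 13).
  i = 2 (α = 8): (8−10)(8−5)(8−12)(8−1) = (−2)·3·(−4)·7 = 168 ≡ 12, so v_2 = 12^{−1} = 12 (mod 13).
  i = 3 (α = 5): (5−10)(5−8)(5−12)(5−1) = (−5)·(−3)·(−7)·4 = −420 ≡ 9, so v_3 = 9^{−1} = 3 (mod 13).
  i = 4 (α = 12): (12−10)(12−8)(12−5)(12−1) = 2·4·7·11 = 616 ≡ 5, so v_4 = 5^{−1} = 8 (mod 13).
  i = 5 (α = 1): (1−10)(1−8)(1−5)(1−12) = (−9)·(−7)·(−4)·(−11) = 2772 ≡ 3, so v_5 = 3^{−1} = 9 (mod 13).
  v = [7, 12, 3, 8, 9].
Step 2: syndromes of r = [1, 5, 4, 2, 7] (all sums mod 13).
  S_0 = Σ v_i r_i = 7·1 + 12·5 + 3·4 + 8·2 + 9·7 = 158 ≡ 2.
  S_1 = Σ v_i α_i r_i = 7·10·1 + 12·8·5 + 3·5·4 + 8·12·2 + 9·1·7 = 865 ≡ 7.
  α_i^2 mod 13 = [9, 12, 12, 1, 1].
  S_2 = Σ v_i α_i^2 r_i = 7·9·1 + 12·12·5 + 3·12·4 + 8·1·2 + 9·1·7 = 1006 ≡ 5.
  S = (2, 7, 5) ≠ 0, so r is not a codeword (an error is present).
Step 3: locate the error. For a single error e at position i, S_ℓ = v_i·e·α_i^ℓ, so α_err = S_1/S_0.
  S_0^{−1} = 2^{−1} = 7 (mod 13), so α_err = 7·7 = 49 ≡ 10 = α_1. Error position i = 1.
  Consistency check: S_2/S_1 = 5·2 = 10 ≡ 10 = α_err ✓ (single-error assumption holds).
Step 4: error magnitude e = S_0/v_1 = S_0·∏_{j≠1}(α_1 − α_j) = 2·2 = 4 ≡ 4 (mod 13).
Step 5: correct position 1: c_1 = r_1 − e = 1 − 4 ≡ 10 (mod 13). Hence c = [10, 5, 4, 2, 7].
  Check: interpolating c through the α_i gives m(x) = 11 + 9·x (degree < 2) with m(α_i) = c_i for every i, so c is indeed a codeword.


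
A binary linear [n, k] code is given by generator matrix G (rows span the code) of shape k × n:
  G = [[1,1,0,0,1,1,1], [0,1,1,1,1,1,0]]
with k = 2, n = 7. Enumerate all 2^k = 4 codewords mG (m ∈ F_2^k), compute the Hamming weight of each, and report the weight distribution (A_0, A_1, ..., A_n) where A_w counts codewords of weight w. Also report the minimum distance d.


Weight distribution: A_0 = 1, A_4 = 1, A_5 = 2. Minimum distance d = 4.

Enumerate all 2^2 = 4 messages m ∈ F_2^2.
For each, compute codeword c = mG in F_2^7, then tally its weight.
  m = 00 → c = 0000000, weight = 0.
  m = 10 → c = 1100111, weight = 5.
  m = 01 → c = 0111110, weight = 5.
  m = 11 → c = 1011001, weight = 4.
Tally weights:
  weight 0: 1 codewords.
  weight 4: 1 codewords.
  weight 5: 2 codewords.
Minimum distance d = smallest w > 0 with A_w > 0 = 4.
Sanity: Σ A_w = 4 = 2^2 = 4 ✓.


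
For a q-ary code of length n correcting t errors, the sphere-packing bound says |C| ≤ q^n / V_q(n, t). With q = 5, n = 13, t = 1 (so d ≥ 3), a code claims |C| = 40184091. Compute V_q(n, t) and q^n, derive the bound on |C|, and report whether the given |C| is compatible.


V_q(n, t) = 53, q^n = 1220703125, Hamming bound = 23032134, |C| = 40184091 > bound (violated).

Step 1: Compute V_q(n, t) = Σ_{j=0}^1 C(n, j) (q−1)^j.
  j = 0: C(13,0)·(4)^0 = 1·1 = 1.
  j = 1: C(13,1)·(4)^1 = 13·4 = 52.
  V_q(n, t) = 1 + 52 = 53.
Step 2: q^n = 5^13 = 1220703125.
Step 3: Hamming bound ⌊q^n / V_q(n,t)⌋ = ⌊1220703125/53⌋ = 23032134.
Step 4: Compare |C| = 40184091 to 23032134: violated.
The claimed |C| lies above the Hamming bound, so no 5-ary code of length 13 with d ≥ 3 can have 40184091 codewords.


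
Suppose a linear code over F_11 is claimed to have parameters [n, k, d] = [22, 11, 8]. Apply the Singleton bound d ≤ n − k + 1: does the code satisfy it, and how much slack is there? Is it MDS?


Singleton RHS = n − k + 1 = 12, slack = 4, bound satisfied, not MDS.

Singleton bound: d ≤ n − k + 1.
Here n = 22, k = 11, so n − k + 1 = 12.
Given d = 8, check d ≤ 12: YES.
Slack = (n − k + 1) − d = 4.
The code is NOT MDS (slack = 4 > 0).
Description: the claimed parameters are [22, 11, 8]_11; such a code would be non-MDS.


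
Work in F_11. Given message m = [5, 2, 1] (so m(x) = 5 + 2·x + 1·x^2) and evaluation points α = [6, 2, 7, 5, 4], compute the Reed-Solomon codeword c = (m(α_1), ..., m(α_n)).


c = [9, 2, 2, 7, 7]

Message polynomial: m(x) = 5 + 2·x + 1·x^2 (mod 11).
For each evaluation point α_i, compute m(α_i) mod 11:
  α_1 = 6: Horner steps 1 → 8 → 9, so m(6) = 9.
  α_2 = 2: Horner steps 1 → 4 → 2, so m(2) = 2.
  α_3 = 7: Horner steps 1 → 9 → 2, so m(7) = 2.
  α_4 = 5: Horner steps 1 → 7 → 7, so m(5) = 7.
  α_5 = 4: Horner steps 1 → 6 → 7, so m(4) = 7.
Codeword c = [9, 2, 2, 7, 7] ∈ F_11^5.


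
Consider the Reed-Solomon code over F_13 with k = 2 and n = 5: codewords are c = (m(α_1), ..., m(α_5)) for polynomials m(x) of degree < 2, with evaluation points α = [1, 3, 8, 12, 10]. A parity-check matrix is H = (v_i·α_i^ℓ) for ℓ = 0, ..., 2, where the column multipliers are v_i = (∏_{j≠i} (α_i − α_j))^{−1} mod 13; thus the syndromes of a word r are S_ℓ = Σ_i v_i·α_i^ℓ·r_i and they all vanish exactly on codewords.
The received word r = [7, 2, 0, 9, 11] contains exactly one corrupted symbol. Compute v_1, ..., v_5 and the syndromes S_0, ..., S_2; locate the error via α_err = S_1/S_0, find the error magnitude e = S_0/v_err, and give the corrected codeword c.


S = (7, 8, 11), error at position 2, error magnitude e = 10, c = [7, 5, 0, 9, 11].

Step 1: column multipliers v_i = (∏_{j≠i}(α_i − α_j))^{−1} mod 13.
  i = 1 (α = 1): (1−3)(1−8)(1−12)(1−10) = (−2)·(−7)·(−11)·(−9) = 1386 ≡ 8, so v_1 = 8^{−1} = 5 (mod 13).
  i = 2 (α = 3): (3−1)(3−8)(3−12)(3−10) = 2·(−5)·(−9)·(−7) = −630 ≡ 7, so v_2 = 7^{−1} = 2 (mod 13).
  i = 3 (α = 8): (8−1)(8−3)(8−12)(8−10) = 7·5·(−4)·(−2) = 280 ≡ 7, so v_3 = 7^{−1} = 2 (mod 13).
  i = 4 (α = 12): (12−1)(12−3)(12−8)(12−10) = 11·9·4·2 = 792 ≡ 12, so v_4 = 12^{−1} = 12 (mod 13).
  i = 5 (α = 10): (10−1)(10−3)(10−8)(10−12) = 9·7·2·(−2) = −252 ≡ 8, so v_5 = 8^{−1} = 5 (mod 13).
  v = [5, 2, 2, 12, 5].
Step 2: syndromes of r = [7, 2, 0, 9, 11] (all sums mod 13).
  S_0 = Σ v_i r_i = 5·7 + 2·2 + 2·0 + 12·9 + 5·11 = 202 ≡ 7.
  S_1 = Σ v_i α_i r_i = 5·1·7 + 2·3·2 + 2·8·0 + 12·12·9 + 5·10·11 = 1893 ≡ 8.
  α_i^2 mod 13 = [1, 9, 12, 1, 9].
  S_2 = Σ v_i α_i^2 r_i = 5·1·7 + 2·9·2 + 2·12·0 + 12·1·9 + 5·9·11 = 674 ≡ 11.
  S = (7, 8, 11) ≠ 0, so r is not a codeword (an error is present).
Step 3: locate the error. For a single error e at position i, S_ℓ = v_i·e·α_i^ℓ, so α_err = S_1/S_0.
  S_0^{−1} = 7^{−1} = 2 (mod 13), so α_err = 8·2 = 16 ≡ 3 = α_2. Error position i = 2.
  Consistency check: S_2/S_1 = 11·5 = 55 ≡ 3 = α_err ✓ (single-error assumption holds).
Step 4: error magnitude e = S_0/v_2 = S_0·∏_{j≠2}(α_2 − α_j) = 7·7 = 49 ≡ 10 (mod 13).
Step 5: correct position 2: c_2 = r_2 − e = 2 − 10 ≡ 5 (mod 13). Hence c = [7, 5, 0, 9, 11].
  Check: interpolating c through the α_i gives m(x) = 8 + 12·x (degree < 2) with m(α_i) = c_i for every i, so c is indeed a codeword.


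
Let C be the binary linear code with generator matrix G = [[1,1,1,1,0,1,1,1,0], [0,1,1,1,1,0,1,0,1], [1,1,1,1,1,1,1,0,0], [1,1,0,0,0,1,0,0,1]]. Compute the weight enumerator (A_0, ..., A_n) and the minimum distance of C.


Weight distribution: A_0 = 1, A_1 = 1, A_2 = 1, A_3 = 2, A_4 = 1, A_5 = 3, A_6 = 5, A_7 = 2. Minimum distance d = 1.

Enumerate all 2^4 = 16 messages m ∈ F_2^4.
For each, compute codeword c = mG in F_2^9, then tally its weight.
  m = 0000 → c = 000000000, weight = 0.
  m = 1000 → c = 111101110, weight = 7.
  m = 0100 → c = 011110101, weight = 6.
  m = 1100 → c = 100011011, weight = 5.
  m = 0010 → c = 111111100, weight = 7.
  m = 1010 → c = 000010010, weight = 2.
  m = 0110 → c = 100001001, weight = 3.
  m = 1110 → c = 011100111, weight = 6.
  m = 0001 → c = 110001001, weight = 4.
  m = 1001 → c = 001100111, weight = 5.
  m = 0101 → c = 101111100, weight = 6.
  m = 1101 → c = 010010010, weight = 3.
  m = 0011 → c = 001110101, weight = 5.
  m = 1011 → c = 110011011, weight = 6.
  m = 0111 → c = 010000000, weight = 1.
  m = 1111 → c = 101101110, weight = 6.
Tally weights:
  weight 0: 1 codewords.
  weight 1: 1 codewords.
  weight 2: 1 codewords.
  weight 3: 2 codewords.
  weight 4: 1 codewords.
  weight 5: 3 codewords.
  weight 6: 5 codewords.
  weight 7: 2 codewords.
Minimum distance d = smallest w > 0 with A_w > 0 = 1.
Sanity: Σ A_w = 16 = 2^4 = 16 ✓.


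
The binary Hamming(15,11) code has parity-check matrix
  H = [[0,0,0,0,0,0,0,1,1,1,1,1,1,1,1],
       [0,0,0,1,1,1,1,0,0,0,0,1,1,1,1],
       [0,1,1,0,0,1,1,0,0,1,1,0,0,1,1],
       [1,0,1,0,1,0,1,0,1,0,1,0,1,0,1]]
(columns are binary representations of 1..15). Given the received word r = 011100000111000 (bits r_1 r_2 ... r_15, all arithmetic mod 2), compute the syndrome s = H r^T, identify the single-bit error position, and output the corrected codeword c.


s = (1, 0, 0, 0)^T, error position = 8, corrected codeword c = 011100010111000

Compute s = H r^T mod 2 one row at a time:
  s_1 = 0 + 0 + 1 + 1 + 1 + 0 + 0 + 0 = 3 ≡ 1 (mod 2).
  s_2 = 1 + 0 + 0 + 0 + 1 + 0 + 0 + 0 = 2 ≡ 0 (mod 2).
  s_3 = 1 + 1 + 0 + 0 + 1 + 1 + 0 + 0 = 4 ≡ 0 (mod 2).
  s_4 = 0 + 1 + 0 + 0 + 0 + 1 + 0 + 0 = 2 ≡ 0 (mod 2).
s = (1, 0, 0, 0)^T — this equals column 8 of H (binary 1000), so error is at position 8.
Correct: flip bit 8 of r = 011100000111000 to get c = 011100010111000.


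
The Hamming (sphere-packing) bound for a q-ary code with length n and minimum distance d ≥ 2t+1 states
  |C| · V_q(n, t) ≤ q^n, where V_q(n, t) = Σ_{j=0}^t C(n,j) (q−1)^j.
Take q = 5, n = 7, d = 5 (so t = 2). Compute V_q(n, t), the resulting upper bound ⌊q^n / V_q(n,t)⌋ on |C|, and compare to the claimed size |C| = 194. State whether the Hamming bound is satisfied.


V_q(n, t) = 365, q^n = 78125, Hamming bound = 214, |C| = 194 ≤ bound (satisfied).

Step 1: Compute V_q(n, t) = Σ_{j=0}^2 C(n, j) (q−1)^j.
  j = 0: C(7,0)·(4)^0 = 1·1 = 1.
  j = 1: C(7,1)·(4)^1 = 7·4 = 28.
  j = 2: C(7,2)·(4)^2 = 21·16 = 336.
  V_q(n, t) = 1 + 28 + 336 = 365.
Step 2: q^n = 5^7 = 78125.
Step 3: Hamming bound ⌊q^n / V_q(n,t)⌋ = ⌊78125/365⌋ = 214.
Step 4: Compare |C| = 194 to 214: satisfied.
The claimed |C| lies below the Hamming bound.


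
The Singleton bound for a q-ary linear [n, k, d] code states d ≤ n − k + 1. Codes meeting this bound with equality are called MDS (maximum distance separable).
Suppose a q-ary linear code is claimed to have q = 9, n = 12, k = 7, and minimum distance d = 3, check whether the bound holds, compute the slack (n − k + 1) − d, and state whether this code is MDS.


Singleton RHS = n − k + 1 = 6, slack = 3, bound satisfied, not MDS.

Singleton bound: d ≤ n − k + 1.
Here n = 12, k = 7, so n − k + 1 = 6.
Given d = 3, check d ≤ 6: YES.
Slack = (n − k + 1) − d = 3.
The code is NOT MDS (slack = 3 > 0).
Description: the claimed parameters are [12, 7, 3]_9; such a code would be non-MDS.


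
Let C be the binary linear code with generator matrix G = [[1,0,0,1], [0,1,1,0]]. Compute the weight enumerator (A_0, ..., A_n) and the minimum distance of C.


Weight distribution: A_0 = 1, A_2 = 2, A_4 = 1. Minimum distance d = 2.

Enumerate all 2^2 = 4 messages m ∈ F_2^2.
For each, compute codeword c = mG in F_2^4, then tally its weight.
  m = 00 → c = 0000, weight = 0.
  m = 10 → c = 1001, weight = 2.
  m = 01 → c = 0110, weight = 2.
  m = 11 → c = 1111, weight = 4.
Tally weights:
  weight 0: 1 codewords.
  weight 2: 2 codewords.
  weight 4: 1 codewords.
Minimum distance d = smallest w > 0 with A_w > 0 = 2.
Sanity: Σ A_w = 4 = 2^2 = 4 ✓.


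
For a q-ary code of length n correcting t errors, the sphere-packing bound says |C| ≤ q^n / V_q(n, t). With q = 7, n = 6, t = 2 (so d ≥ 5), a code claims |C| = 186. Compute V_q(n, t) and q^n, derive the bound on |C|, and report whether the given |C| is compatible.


V_q(n, t) = 577, q^n = 117649, Hamming bound = 203, |C| = 186 ≤ bound (satisfied).

Step 1: Compute V_q(n, t) = Σ_{j=0}^2 C(n, j) (q−1)^j.
  j = 0: C(6,0)·(6)^0 = 1·1 = 1.
  j = 1: C(6,1)·(6)^1 = 6·6 = 36.
  j = 2: C(6,2)·(6)^2 = 15·36 = 540.
  V_q(n, t) = 1 + 36 + 540 = 577.
Step 2: q^n = 7^6 = 117649.
Step 3: Hamming bound ⌊q^n / V_q(n,t)⌋ = ⌊117649/577⌋ = 203.
Step 4: Compare |C| = 186 to 203: satisfied.
The claimed |C| lies below the Hamming bound.


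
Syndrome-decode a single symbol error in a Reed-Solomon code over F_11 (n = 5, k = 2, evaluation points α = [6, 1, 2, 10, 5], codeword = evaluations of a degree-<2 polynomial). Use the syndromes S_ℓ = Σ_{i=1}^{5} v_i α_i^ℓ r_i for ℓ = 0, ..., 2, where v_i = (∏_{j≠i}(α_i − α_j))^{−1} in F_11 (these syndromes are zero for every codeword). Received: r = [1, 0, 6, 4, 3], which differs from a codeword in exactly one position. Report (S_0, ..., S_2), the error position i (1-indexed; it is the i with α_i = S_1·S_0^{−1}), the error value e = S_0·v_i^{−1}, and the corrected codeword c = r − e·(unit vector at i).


S = (10, 9, 7), error at position 3, error magnitude e = 8, c = [1, 0, 9, 4, 3].

Step 1: column multipliers v_i = (∏_{j≠i}(α_i − α_j))^{−1} mod 11.
  i = 1 (α = 6): (6−1)(6−2)(6−10)(6−5) = 5·4·(−4)·1 = −80 ≡ 8, so v_1 = 8^{−1} = 7 (mod 11).
  i = 2 (α = 1): (1−6)(1−2)(1−10)(1−5) = (−5)·(−1)·(−9)·(−4) = 180 ≡ 4, so v_2 = 4^{−1} = 3 (mod 11).
  i = 3 (α = 2): (2−6)(2−1)(2−10)(2−5) = (−4)·1·(−8)·(−3) = −96 ≡ 3, so v_3 = 3^{−1} = 4 (mod 11).
  i = 4 (α = 10): (10−6)(10−1)(10−2)(10−5) = 4·9·8·5 = 1440 ≡ 10, so v_4 = 10^{−1} = 10 (mod 11).
  i = 5 (α = 5): (5−6)(5−1)(5−2)(5−10) = (−1)·4·3·(−5) = 60 ≡ 5, so v_5 = 5^{−1} = 9 (mod 11).
  v = [7, 3, 4, 10, 9].
Step 2: syndromes of r = [1, 0, 6, 4, 3] (all sums mod 11).
  S_0 = Σ v_i r_i = 7·1 + 3·0 + 4·6 + 10·4 + 9·3 = 98 ≡ 10.
  S_1 = Σ v_i α_i r_i = 7·6·1 + 3·1·0 + 4·2·6 + 10·10·4 + 9·5·3 = 625 ≡ 9.
  α_i^2 mod 11 = [3, 1, 4, 1, 3].
  S_2 = Σ v_i α_i^2 r_i = 7·3·1 + 3·1·0 + 4·4·6 + 10·1·4 + 9·3·3 = 238 ≡ 7.
  S = (10, 9, 7) ≠ 0, so r is not a codeword (an error is present).
Step 3: locate the error. For a single error e at position i, S_ℓ = v_i·e·α_i^ℓ, so α_err = S_1/S_0.
  S_0^{−1} = 10^{−1} = 10 (mod 11), so α_err = 9·10 = 90 ≡ 2 = α_3. Error position i = 3.
  Consistency check: S_2/S_1 = 7·5 = 35 ≡ 2 = α_err ✓ (single-error assumption holds).
Step 4: error magnitude e = S_0/v_3 = S_0·∏_{j≠3}(α_3 − α_j) = 10·3 = 30 ≡ 8 (mod 11).
Step 5: correct position 3: c_3 = r_3 − e = 6 − 8 ≡ 9 (mod 11). Hence c = [1, 0, 9, 4, 3].
  Check: interpolating c through the α_i gives m(x) = 2 + 9·x (degree < 2) with m(α_i) = c_i for every i, so c is indeed a codeword.


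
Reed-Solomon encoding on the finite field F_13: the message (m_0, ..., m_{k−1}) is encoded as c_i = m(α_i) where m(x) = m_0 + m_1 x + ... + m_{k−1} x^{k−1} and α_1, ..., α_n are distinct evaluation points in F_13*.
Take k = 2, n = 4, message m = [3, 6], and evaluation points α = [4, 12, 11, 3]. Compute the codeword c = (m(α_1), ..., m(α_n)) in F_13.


c = [1, 10, 4, 8]

Message polynomial: m(x) = 3 + 6·x (mod 13).
For each evaluation point α_i, compute m(α_i) mod 13:
  α_1 = 4: Horner steps 6 → 1, so m(4) = 1.
  α_2 = 12: Horner steps 6 → 10, so m(12) = 10.
  α_3 = 11: Horner steps 6 → 4, so m(11) = 4.
  α_4 = 3: Horner steps 6 → 8, so m(3) = 8.
Codeword c = [1, 10, 4, 8] ∈ F_13^4.


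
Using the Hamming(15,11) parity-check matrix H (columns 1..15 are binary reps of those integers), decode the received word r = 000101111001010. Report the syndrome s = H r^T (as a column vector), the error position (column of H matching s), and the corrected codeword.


s = (0, 1, 1, 0)^T, error position = 6, corrected codeword c = 000100111001010

Compute s = H r^T mod 2 one row at a time:
  s_1 = 1 + 1 + 0 + 0 + 1 + 0 + 1 + 0 = 4 ≡ 0 (mod 2).
  s_2 = 1 + 0 + 1 + 1 + 1 + 0 + 1 + 0 = 5 ≡ 1 (mod 2).
  s_3 = 0 + 0 + 1 + 1 + 0 + 0 + 1 + 0 = 3 ≡ 1 (mod 2).
  s_4 = 0 + 0 + 0 + 1 + 1 + 0 + 0 + 0 = 2 ≡ 0 (mod 2).
s = (0, 1, 1, 0)^T — this equals column 6 of H (binary 0110), so error is at position 6.
Correct: flip bit 6 of r = 000101111001010 to get c = 000100111001010.


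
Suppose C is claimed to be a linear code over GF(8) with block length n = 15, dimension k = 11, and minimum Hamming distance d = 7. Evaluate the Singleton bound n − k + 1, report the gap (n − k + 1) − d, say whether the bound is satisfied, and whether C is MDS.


Singleton RHS = n − k + 1 = 5, slack = -2, bound violated (no such code; not MDS).

Singleton bound: d ≤ n − k + 1.
Here n = 15, k = 11, so n − k + 1 = 5.
Given d = 7, check d ≤ 5: NO.
Slack = (n − k + 1) − d = -2.
The slack is negative: d = 7 exceeds n − k + 1 = 5 by 2, so the Singleton bound is violated and no linear [15, 11, 7]_8 code can exist. In particular it is not MDS (MDS requires d = n − k + 1 exactly).
Description: the claimed parameters are [15, 11, 7]_8; such a code would be impossible (violates the Singleton bound).


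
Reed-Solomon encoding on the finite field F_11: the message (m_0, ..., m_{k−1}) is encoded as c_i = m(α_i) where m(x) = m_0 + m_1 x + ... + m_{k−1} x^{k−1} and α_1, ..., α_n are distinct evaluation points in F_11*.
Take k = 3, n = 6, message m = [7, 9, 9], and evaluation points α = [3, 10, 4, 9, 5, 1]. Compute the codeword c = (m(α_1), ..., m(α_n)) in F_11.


c = [5, 7, 0, 3, 2, 3]

Message polynomial: m(x) = 7 + 9·x + 9·x^2 (mod 11).
For each evaluation point α_i, compute m(α_i) mod 11:
  α_1 = 3: Horner steps 9 → 3 → 5, so m(3) = 5.
  α_2 = 10: Horner steps 9 → 0 → 7, so m(10) = 7.
  α_3 = 4: Horner steps 9 → 1 → 0, so m(4) = 0.
  α_4 = 9: Horner steps 9 → 2 → 3, so m(9) = 3.
  α_5 = 5: Horner steps 9 → 10 → 2, so m(5) = 2.
  α_6 = 1: Horner steps 9 → 7 → 3, so m(1) = 3.
Codeword c = [5, 7, 0, 3, 2, 3] ∈ F_11^6.


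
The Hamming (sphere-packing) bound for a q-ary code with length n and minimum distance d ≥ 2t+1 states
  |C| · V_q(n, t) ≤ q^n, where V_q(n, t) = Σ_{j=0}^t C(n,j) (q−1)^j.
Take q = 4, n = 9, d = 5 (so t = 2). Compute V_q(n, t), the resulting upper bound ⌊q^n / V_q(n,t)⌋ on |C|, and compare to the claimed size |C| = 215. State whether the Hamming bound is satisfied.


V_q(n, t) = 352, q^n = 262144, Hamming bound = 744, |C| = 215 ≤ bound (satisfied).

Step 1: Compute V_q(n, t) = Σ_{j=0}^2 C(n, j) (q−1)^j.
  j = 0: C(9,0)·(3)^0 = 1·1 = 1.
  j = 1: C(9,1)·(3)^1 = 9·3 = 27.
  j = 2: C(9,2)·(3)^2 = 36·9 = 324.
  V_q(n, t) = 1 + 27 + 324 = 352.
Step 2: q^n = 4^9 = 262144.
Step 3: Hamming bound ⌊q^n / V_q(n,t)⌋ = ⌊262144/352⌋ = 744.
Step 4: Compare |C| = 215 to 744: satisfied.
The claimed |C| lies below the Hamming bound.


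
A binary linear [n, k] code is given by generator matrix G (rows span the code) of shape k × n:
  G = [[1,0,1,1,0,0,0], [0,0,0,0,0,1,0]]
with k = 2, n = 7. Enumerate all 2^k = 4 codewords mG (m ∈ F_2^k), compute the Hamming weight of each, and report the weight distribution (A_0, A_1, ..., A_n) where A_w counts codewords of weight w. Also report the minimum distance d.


Weight distribution: A_0 = 1, A_1 = 1, A_3 = 1, A_4 = 1. Minimum distance d = 1.

Enumerate all 2^2 = 4 messages m ∈ F_2^2.
For each, compute codeword c = mG in F_2^7, then tally its weight.
  m = 00 → c = 0000000, weight = 0.
  m = 10 → c = 1011000, weight = 3.
  m = 01 → c = 0000010, weight = 1.
  m = 11 → c = 1011010, weight = 4.
Tally weights:
  weight 0: 1 codewords.
  weight 1: 1 codewords.
  weight 3: 1 codewords.
  weight 4: 1 codewords.
Minimum distance d = smallest w > 0 with A_w > 0 = 1.
Sanity: Σ A_w = 4 = 2^2 = 4 ✓.


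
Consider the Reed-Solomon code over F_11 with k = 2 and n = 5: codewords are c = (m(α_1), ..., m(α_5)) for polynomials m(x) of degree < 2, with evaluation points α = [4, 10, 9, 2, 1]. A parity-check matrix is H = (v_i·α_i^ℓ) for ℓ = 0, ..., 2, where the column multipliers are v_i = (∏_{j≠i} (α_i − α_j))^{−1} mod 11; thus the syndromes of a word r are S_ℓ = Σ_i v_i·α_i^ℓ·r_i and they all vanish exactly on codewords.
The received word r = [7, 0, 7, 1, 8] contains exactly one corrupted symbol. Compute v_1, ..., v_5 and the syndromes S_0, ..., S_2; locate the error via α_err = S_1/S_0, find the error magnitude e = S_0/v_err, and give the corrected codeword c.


S = (5, 9, 3), error at position 1, error magnitude e = 9, c = [9, 0, 7, 1, 8].

Step 1: column multipliers v_i = (∏_{j≠i}(α_i − α_j))^{−1} mod 11.
  i = 1 (α = 4): (4−10)(4−9)(4−2)(4−1) = (−6)·(−5)·2·3 = 180 ≡ 4, so v_1 = 4^{−1} = 3 (mod 11).
  i = 2 (α = 10): (10−4)(10−9)(10−2)(10−1) = 6·1·8·9 = 432 ≡ 3, so v_2 = 3^{−1} = 4 (mod 11).
  i = 3 (α = 9): (9−4)(9−10)(9−2)(9−1) = 5·(−1)·7·8 = −280 ≡ 6, so v_3 = 6^{−1} = 2 (mod 11).
  i = 4 (α = 2): (2−4)(2−10)(2−9)(2−1) = (−2)·(−8)·(−7)·1 = −112 ≡ 9, so v_4 = 9^{−1} = 5 (mod 11).
  i = 5 (α = 1): (1−4)(1−10)(1−9)(1−2) = (−3)·(−9)·(−8)·(−1) = 216 ≡ 7, so v_5 = 7^{−1} = 8 (mod 11).
  v = [3, 4, 2, 5, 8].
Step 2: syndromes of r = [7, 0, 7, 1, 8] (all sums mod 11).
  S_0 = Σ v_i r_i = 3·7 + 4·0 + 2·7 + 5·1 + 8·8 = 104 ≡ 5.
  S_1 = Σ v_i α_i r_i = 3·4·7 + 4·10·0 + 2·9·7 + 5·2·1 + 8·1·8 = 284 ≡ 9.
  α_i^2 mod 11 = [5, 1, 4, 4, 1].
  S_2 = Σ v_i α_i^2 r_i = 3·5·7 + 4·1·0 + 2·4·7 + 5·4·1 + 8·1·8 = 245 ≡ 3.
  S = (5, 9, 3) ≠ 0, so r is not a codeword (an error is present).
Step 3: locate the error. For a single error e at position i, S_ℓ = v_i·e·α_i^ℓ, so α_err = S_1/S_0.
  S_0^{−1} = 5^{−1} = 9 (mod 11), so α_err = 9·9 = 81 ≡ 4 = α_1. Error position i = 1.
  Consistency check: S_2/S_1 = 3·5 = 15 ≡ 4 = α_err ✓ (single-error assumption holds).
Step 4: error magnitude e = S_0/v_1 = S_0·∏_{j≠1}(α_1 − α_j) = 5·4 = 20 ≡ 9 (mod 11).
Step 5: correct position 1: c_1 = r_1 − e = 7 − 9 ≡ 9 (mod 11). Hence c = [9, 0, 7, 1, 8].
  Check: interpolating c through the α_i gives m(x) = 4 + 4·x (degree < 2) with m(α_i) = c_i for every i, so c is indeed a codeword.
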